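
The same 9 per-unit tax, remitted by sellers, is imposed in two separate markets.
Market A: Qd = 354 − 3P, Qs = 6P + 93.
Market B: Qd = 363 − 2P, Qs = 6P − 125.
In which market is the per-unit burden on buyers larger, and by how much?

Market B, by 0.75.

Market A: pre-tax P* = 29, Q* = 267; post-tax Q = 249; per-unit burden on buyers = 6.
Market B: pre-tax P* = 61, Q* = 241; post-tax Q = 227.5; per-unit burden on buyers = 6.75.
Difference: 6 vs 6.75 → market B is larger by 0.75.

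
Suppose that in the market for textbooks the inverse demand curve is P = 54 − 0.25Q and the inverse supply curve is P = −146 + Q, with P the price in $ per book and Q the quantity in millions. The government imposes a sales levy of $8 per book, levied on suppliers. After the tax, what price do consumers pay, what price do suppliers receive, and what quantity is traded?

Rewrite in direct form: Qd = 216 − 4P and Qs = P + 146.
Without the tax, 216 − 4P = P + 146 gives 5P = 70, so P* = $14 and Q* = 160.
With the tax collected from suppliers, supply shifts: Qs = (P − 8) + 146.
New equilibrium: consumers pay $15.6, suppliers receive $7.6, Q = 153.6. (Wedge: Pb − Ps = 8.)

Consumers pay $15.6; suppliers receive $7.6; quantity = 153.6.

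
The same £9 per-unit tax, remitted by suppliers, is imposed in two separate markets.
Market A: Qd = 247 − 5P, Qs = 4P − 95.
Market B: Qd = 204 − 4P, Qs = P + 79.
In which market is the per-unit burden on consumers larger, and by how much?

Market A, by £2.2.

Market A: pre-tax P* = £38, Q* = 57; post-tax Q = 37; per-unit burden on consumers = £4.
Market B: pre-tax P* = £25, Q* = 104; post-tax Q = 96.8; per-unit burden on consumers = £1.8.
Difference: £4 vs £1.8 → market A is larger by £2.2.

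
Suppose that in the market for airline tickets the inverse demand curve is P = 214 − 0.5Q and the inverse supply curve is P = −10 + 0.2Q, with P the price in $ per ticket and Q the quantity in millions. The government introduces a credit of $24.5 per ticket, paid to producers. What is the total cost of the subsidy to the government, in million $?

Inverting to Q(P) form: Qd = 428 − 2P; Qs = 5P + 50.
Without the subsidy, 428 − 2P = 5P + 50 gives 7P = 378, so P* = $54 and Q* = 320.
With a per-unit subsidy paid to producers, each receives P + 24.5 per unit sold, so supply becomes Qs = 5(P + 24.5) + 50.
Solving gives Q = 355 with buyers paying $36.5 and producers receiving $61 (the $24.5 wedge).
Outlay = t · Q = 24.5 · 355 = $8697.5.

Government outlay = $8697.5 million.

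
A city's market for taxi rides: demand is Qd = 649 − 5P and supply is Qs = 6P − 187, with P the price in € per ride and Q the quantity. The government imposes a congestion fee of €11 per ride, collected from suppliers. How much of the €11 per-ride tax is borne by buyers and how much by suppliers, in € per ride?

Buyers bear €6 per ride; suppliers bear €5 per ride.

Without the tax, 649 − 5P = 6P − 187 gives 11P = 836, so P* = €76 and Q* = 269.
With the tax collected from suppliers, supply shifts: Qs = 6(P − 11) − 187.
Solving gives Q = 239 with buyers paying €82 and suppliers receiving €71 (the €11 wedge).
Burden on buyers: €6; on suppliers: €5. (They sum to €11.)
The less price-elastic side of the market bears the larger share of a per-unit tax.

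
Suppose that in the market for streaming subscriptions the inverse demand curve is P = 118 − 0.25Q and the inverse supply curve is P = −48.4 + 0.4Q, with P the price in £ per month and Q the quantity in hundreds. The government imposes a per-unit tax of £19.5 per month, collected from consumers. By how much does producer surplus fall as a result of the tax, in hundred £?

Producer surplus falls by £2892 hundred.

Inverting to Q(P) form: Qd = 472 − 4P; Qs = 2.5P + 121.
Without the tax, 472 − 4P = 2.5P + 121 gives 6.5P = 351, so P* = £54 and Q* = 256.
With the tax collected from consumers, demand (in seller-price terms) shifts: Qd = 472 − 4(P + 19.5).
Solving gives Q = 226 with consumers paying £61.5 and producers receiving £42 (the £19.5 wedge).
ΔPS is the trapezoid between Q = 226 and Q = 256 of height £12: ½ · (256 + 226) · 12 = £2892.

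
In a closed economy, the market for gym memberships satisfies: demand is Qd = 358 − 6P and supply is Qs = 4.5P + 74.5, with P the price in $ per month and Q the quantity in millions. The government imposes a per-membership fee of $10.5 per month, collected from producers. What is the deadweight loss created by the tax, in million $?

Without the tax, 358 − 6P = 4.5P + 74.5 gives 10.5P = 283.5, so P* = $27 and Q* = 196.
With the tax collected from producers, supply shifts: Qs = 4.5(P − 10.5) + 74.5.
Solving gives Q = 169 with consumers paying $31.5 and producers receiving $21 (the $10.5 wedge).
Quantity falls by |ΔQ| = |196 − 169| = 27.
DWL = ½ · t · |ΔQ| = ½ · 10.5 · 27 = $141.75.

Deadweight loss = $141.75 million.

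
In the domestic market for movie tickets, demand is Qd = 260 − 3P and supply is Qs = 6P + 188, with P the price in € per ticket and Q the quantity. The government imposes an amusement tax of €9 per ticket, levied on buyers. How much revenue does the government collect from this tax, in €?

Before the tax: set 260 − 3P = 6P + 188 → P* = €8, Q* = 236.
With the tax collected from buyers, demand (in seller-price terms) shifts: Qd = 260 − 3(P + 9).
New equilibrium: buyers pay €14, sellers receive €5, Q = 218. (Wedge: Pb − Ps = 9.)
Revenue = t · Q = 9 · 218 = €1962.

Tax revenue = €1962.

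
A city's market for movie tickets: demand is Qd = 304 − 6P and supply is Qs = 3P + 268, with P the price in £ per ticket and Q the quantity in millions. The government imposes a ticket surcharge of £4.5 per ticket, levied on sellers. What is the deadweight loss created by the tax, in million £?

Without the tax, 304 − 6P = 3P + 268 gives 9P = 36, so P* = £4 and Q* = 280.
With the tax collected from sellers, supply shifts: Qs = 3(P − 4.5) + 268.
Solving gives Q = 271 with consumers paying £5.5 and sellers receiving £1 (the £4.5 wedge).
Quantity falls by |ΔQ| = |280 − 271| = 9.
DWL = ½ · t · |ΔQ| = ½ · 4.5 · 9 = £20.25.

Deadweight loss = £20.25 million.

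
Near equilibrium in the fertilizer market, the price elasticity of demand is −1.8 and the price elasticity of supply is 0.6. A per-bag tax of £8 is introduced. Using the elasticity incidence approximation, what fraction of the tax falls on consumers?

Consumers' share ≈ 0.25.

Incidence ratio: consumers' share ≈ εs / (εs + |εd|) = 0.6 / (0.6 + 1.8) = 0.25.
Supply is the less elastic side, so consumers bear the smaller share.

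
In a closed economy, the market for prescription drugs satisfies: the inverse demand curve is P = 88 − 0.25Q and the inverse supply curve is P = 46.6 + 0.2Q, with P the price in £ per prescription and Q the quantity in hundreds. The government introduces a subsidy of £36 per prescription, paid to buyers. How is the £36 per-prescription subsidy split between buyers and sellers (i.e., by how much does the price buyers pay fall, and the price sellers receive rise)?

Inverting to Q(P) form: Qd = 352 − 4P; Qs = 5P − 233.
Before the subsidy: set 352 − 4P = 5P − 233 → P* = £65, Q* = 92.
With a per-unit subsidy paid to buyers, each effectively pays P − 36, so demand becomes Qd = 352 − 4(P − 36).
New equilibrium: buyers pay £45, sellers receive £81, Q = 172. (Wedge: Pb − Ps = −36.)
Gain to buyers: £20; to sellers: £16. (They sum to £36.)

Buyers gain £20 per prescription; sellers gain £16 per prescription.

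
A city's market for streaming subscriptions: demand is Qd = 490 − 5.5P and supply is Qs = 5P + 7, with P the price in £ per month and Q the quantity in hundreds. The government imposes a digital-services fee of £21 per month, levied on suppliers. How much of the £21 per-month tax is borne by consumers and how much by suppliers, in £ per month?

Before the tax: set 490 − 5.5P = 5P + 7 → P* = £46, Q* = 237.
With the tax collected from suppliers, supply shifts: Qs = 5(P − 21) + 7.
Solving gives Q = 182 with consumers paying £56 and suppliers receiving £35 (the £21 wedge).
Burden on consumers: £10; on suppliers: £11. (They sum to £21.)

Consumers bear £10 per month; suppliers bear £11 per month.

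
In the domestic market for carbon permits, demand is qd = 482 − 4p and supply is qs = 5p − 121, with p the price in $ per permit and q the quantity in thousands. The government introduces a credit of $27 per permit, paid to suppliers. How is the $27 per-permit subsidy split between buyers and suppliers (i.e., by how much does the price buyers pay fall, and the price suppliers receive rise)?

Without the subsidy, 482 − 4p = 5p − 121 gives 9p = 603, so p* = $67 and q* = 214.
With a per-unit subsidy paid to suppliers, each receives p + 27 per unit sold, so supply becomes qs = 5(p + 27) − 121.
Solving gives q = 274 with buyers paying $52 and suppliers receiving $79 (the $27 wedge).
Gain to buyers: $15; to suppliers: $12. (They sum to $27.)

Buyers gain $15 per permit; suppliers gain $12 per permit.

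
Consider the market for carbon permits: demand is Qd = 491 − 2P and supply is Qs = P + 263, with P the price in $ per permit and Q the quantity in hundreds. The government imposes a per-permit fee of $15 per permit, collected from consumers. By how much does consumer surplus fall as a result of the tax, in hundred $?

Without the tax, 491 − 2P = P + 263 gives 3P = 228, so P* = $76 and Q* = 339.
With the tax collected from consumers, demand (in seller-price terms) shifts: Qd = 491 − 2(P + 15).
Solving gives Q = 329 with consumers paying $81 and suppliers receiving $66 (the $15 wedge).
ΔCS is the trapezoid between Q = 329 and Q = 339 of height $5: ½ · (339 + 329) · 5 = $1670.

Consumer surplus falls by $1670 hundred.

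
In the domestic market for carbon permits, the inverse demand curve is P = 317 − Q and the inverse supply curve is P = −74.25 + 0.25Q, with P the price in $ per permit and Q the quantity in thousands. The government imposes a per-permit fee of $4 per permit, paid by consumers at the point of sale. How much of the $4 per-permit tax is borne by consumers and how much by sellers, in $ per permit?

Consumers bear $3.2 per permit; sellers bear $0.8 per permit.

Rewrite in direct form: Qd = 317 − P and Qs = 4P + 297.
Without the tax, 317 − P = 4P + 297 gives 5P = 20, so P* = $4 and Q* = 313.
With the tax collected from consumers, demand (in seller-price terms) shifts: Qd = 317 − (P + 4).
New equilibrium: consumers pay $7.2, sellers receive $3.2, Q = 309.8. (Wedge: Pb − Ps = 4.)
Burden on consumers: $3.2; on sellers: $0.8. (They sum to $4.)
The less price-elastic side of the market bears the larger share of a per-unit tax.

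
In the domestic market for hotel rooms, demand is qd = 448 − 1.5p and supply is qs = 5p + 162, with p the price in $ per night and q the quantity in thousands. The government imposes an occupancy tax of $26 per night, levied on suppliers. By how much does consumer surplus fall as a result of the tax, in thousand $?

Consumer surplus falls by $7340 thousand.

Without the tax, 448 − 1.5p = 5p + 162 gives 6.5p = 286, so p* = $44 and q* = 382.
With the tax collected from suppliers, supply shifts: qs = 5(p − 26) + 162.
New equilibrium: consumers pay $64, suppliers receive $38, q = 352. (Wedge: pb − ps = 26.)
ΔCS is the trapezoid between Q = 352 and Q = 382 of height $20: ½ · (382 + 352) · 20 = $7340.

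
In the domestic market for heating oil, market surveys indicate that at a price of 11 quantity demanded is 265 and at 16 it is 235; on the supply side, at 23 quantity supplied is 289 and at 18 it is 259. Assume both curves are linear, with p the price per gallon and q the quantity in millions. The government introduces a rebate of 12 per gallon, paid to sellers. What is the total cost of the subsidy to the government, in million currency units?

Demand slope: (235 − 265)/(16 − 11) = -6, so qd = 331 − 6p.
Supply slope: (259 − 289)/(18 − 23) = 6, so qs = 6p + 151.
Without the subsidy, 331 − 6p = 6p + 151 gives 12p = 180, so p* = 15 and q* = 241.
With a per-unit subsidy paid to sellers, each receives p + 12 per unit sold, so supply becomes qs = 6(p + 12) + 151.
New equilibrium: consumers pay 9, sellers receive 21, q = 277. (Wedge: pb − ps = −12.)
Outlay = t · Q = 12 · 277 = 3324.

Government outlay = 3324 million.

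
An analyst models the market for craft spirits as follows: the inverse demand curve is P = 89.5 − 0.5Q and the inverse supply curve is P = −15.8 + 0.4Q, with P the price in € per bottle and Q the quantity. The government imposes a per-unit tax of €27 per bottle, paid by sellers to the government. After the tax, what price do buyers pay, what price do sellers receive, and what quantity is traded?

Inverting to Q(P) form: Qd = 179 − 2P; Qs = 2.5P + 39.5.
Before the tax: set 179 − 2P = 2.5P + 39.5 → P* = €31, Q* = 117.
With the tax collected from sellers, supply shifts: Qs = 2.5(P − 27) + 39.5.
New equilibrium: buyers pay €46, sellers receive €19, Q = 87. (Wedge: Pb − Ps = 27.)
The less price-elastic side of the market bears the larger share of a per-unit tax.

Buyers pay €46; sellers receive €19; quantity = 87.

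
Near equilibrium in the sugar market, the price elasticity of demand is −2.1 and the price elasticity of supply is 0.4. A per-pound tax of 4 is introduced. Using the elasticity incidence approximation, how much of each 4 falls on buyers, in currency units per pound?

Buyers bear ≈ 0.64 per pound.

Incidence ratio: buyers' share ≈ εs / (εs + |εd|) = 0.4 / (0.4 + 2.1) = 0.16.
So buyers bear ≈ 0.16 × 4 = 0.64; sellers bear 3.36.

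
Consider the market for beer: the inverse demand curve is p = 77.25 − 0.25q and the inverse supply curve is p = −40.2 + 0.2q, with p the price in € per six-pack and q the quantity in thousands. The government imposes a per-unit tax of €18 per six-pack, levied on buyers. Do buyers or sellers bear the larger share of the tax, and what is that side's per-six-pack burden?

Inverting to q(p) form: qd = 309 − 4p; qs = 5p + 201.
Without the tax, 309 − 4p = 5p + 201 gives 9p = 108, so p* = €12 and q* = 261.
With the tax collected from buyers, demand (in seller-price terms) shifts: qd = 309 − 4(p + 18).
Solving gives q = 221 with buyers paying €22 and sellers receiving €4 (the €18 wedge).
Per-six-pack burden: buyers €10, sellers €8.
Buyers take the larger share because demand is less price-elastic here (demand slope 4 vs supply slope 5).

Buyers bear the larger share: €10 per six-pack.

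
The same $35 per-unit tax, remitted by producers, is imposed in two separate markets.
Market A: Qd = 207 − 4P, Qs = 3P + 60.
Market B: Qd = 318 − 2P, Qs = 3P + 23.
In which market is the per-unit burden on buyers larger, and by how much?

Market B, by $6.

Market A: pre-tax P* = $21, Q* = 123; post-tax Q = 63; per-unit burden on buyers = $15.
Market B: pre-tax P* = $59, Q* = 200; post-tax Q = 158; per-unit burden on buyers = $21.
Difference: $15 vs $21 → market B is larger by $6.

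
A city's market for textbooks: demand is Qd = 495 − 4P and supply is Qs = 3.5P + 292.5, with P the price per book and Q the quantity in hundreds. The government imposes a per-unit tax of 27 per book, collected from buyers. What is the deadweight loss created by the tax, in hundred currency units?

Before the tax: set 495 − 4P = 3.5P + 292.5 → P* = 27, Q* = 387.
With the tax collected from buyers, demand (in seller-price terms) shifts: Qd = 495 − 4(P + 27).
Solving gives Q = 336.6 with buyers paying 39.6 and sellers receiving 12.6 (the 27 wedge).
Quantity falls by |ΔQ| = |387 − 336.6| = 50.4.
DWL = ½ · t · |ΔQ| = ½ · 27 · 50.4 = 680.4.

Deadweight loss = 680.4 hundred.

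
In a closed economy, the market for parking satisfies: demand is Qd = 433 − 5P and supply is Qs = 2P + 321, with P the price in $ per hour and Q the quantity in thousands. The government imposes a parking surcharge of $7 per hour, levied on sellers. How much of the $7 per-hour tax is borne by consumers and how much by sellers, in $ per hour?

Consumers bear $2 per hour; sellers bear $5 per hour.

Without the tax, 433 − 5P = 2P + 321 gives 7P = 112, so P* = $16 and Q* = 353.
With the tax collected from sellers, supply shifts: Qs = 2(P − 7) + 321.
New equilibrium: consumers pay $18, sellers receive $11, Q = 343. (Wedge: Pb − Ps = 7.)
Burden on consumers: $2; on sellers: $5. (They sum to $7.)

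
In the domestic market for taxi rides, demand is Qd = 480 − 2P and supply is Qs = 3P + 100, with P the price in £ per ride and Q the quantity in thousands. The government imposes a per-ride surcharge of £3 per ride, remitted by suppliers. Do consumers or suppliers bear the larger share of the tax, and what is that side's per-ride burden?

Consumers bear the larger share: £1.8 per ride.

Before the tax: set 480 − 2P = 3P + 100 → P* = £76, Q* = 328.
With the tax collected from suppliers, supply shifts: Qs = 3(P − 3) + 100.
New equilibrium: consumers pay £77.8, suppliers receive £74.8, Q = 324.4. (Wedge: Pb − Ps = 3.)
Per-ride burden: consumers £1.8, suppliers £1.2.
Consumers take the larger share because demand is less price-elastic here (demand slope 2 vs supply slope 3).
The less price-elastic side of the market bears the larger share of a per-unit tax.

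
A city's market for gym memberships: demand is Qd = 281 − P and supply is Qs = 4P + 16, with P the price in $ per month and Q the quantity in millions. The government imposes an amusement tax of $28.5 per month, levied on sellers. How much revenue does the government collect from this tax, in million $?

Before the tax: set 281 − P = 4P + 16 → P* = $53, Q* = 228.
With the tax collected from sellers, supply shifts: Qs = 4(P − 28.5) + 16.
Solving gives Q = 205.2 with consumers paying $75.8 and sellers receiving $47.3 (the $28.5 wedge).
Revenue = t · Q = 28.5 · 205.2 = $5848.2.

Tax revenue = $5848.2 million.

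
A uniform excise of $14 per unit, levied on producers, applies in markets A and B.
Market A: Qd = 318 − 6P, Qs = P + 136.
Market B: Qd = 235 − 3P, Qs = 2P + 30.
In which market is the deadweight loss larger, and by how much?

Market B, by $33.6.

Market A: pre-tax P* = $26, Q* = 162; post-tax Q = 150; deadweight loss = $84.
Market B: pre-tax P* = $41, Q* = 112; post-tax Q = 95.2; deadweight loss = $117.6.
Difference: $84 vs $117.6 → market B is larger by $33.6.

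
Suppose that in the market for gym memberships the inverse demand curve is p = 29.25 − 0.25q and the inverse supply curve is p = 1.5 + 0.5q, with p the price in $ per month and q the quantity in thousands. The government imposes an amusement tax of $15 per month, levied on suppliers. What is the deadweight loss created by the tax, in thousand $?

Deadweight loss = $150 thousand.

Rewrite in direct form: qd = 117 − 4p and qs = 2p − 3.
Before the tax: set 117 − 4p = 2p − 3 → p* = $20, q* = 37.
With the tax collected from suppliers, supply shifts: qs = 2(p − 15) − 3.
Solving gives q = 17 with consumers paying $25 and suppliers receiving $10 (the $15 wedge).
Quantity falls by |ΔQ| = |37 − 17| = 20.
DWL = ½ · t · |ΔQ| = ½ · 15 · 20 = $150.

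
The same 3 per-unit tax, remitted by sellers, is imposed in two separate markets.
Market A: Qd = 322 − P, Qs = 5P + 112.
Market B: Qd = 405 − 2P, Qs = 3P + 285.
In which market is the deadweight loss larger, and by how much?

Market A: pre-tax P* = 35, Q* = 287; post-tax Q = 284.5; deadweight loss = 3.75.
Market B: pre-tax P* = 24, Q* = 357; post-tax Q = 353.4; deadweight loss = 5.4.
Difference: 3.75 vs 5.4 → market B is larger by 1.65.

Market B, by 1.65.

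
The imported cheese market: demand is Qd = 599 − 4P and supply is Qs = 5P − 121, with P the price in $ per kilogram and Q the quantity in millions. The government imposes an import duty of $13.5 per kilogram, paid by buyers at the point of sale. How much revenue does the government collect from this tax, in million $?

Before the tax: set 599 − 4P = 5P − 121 → P* = $80, Q* = 279.
With the tax collected from buyers, demand (in seller-price terms) shifts: Qd = 599 − 4(P + 13.5).
New equilibrium: buyers pay $87.5, sellers receive $74, Q = 249. (Wedge: Pb − Ps = 13.5.)
Revenue = t · Q = 13.5 · 249 = $3361.5.

Tax revenue = $3361.5 million.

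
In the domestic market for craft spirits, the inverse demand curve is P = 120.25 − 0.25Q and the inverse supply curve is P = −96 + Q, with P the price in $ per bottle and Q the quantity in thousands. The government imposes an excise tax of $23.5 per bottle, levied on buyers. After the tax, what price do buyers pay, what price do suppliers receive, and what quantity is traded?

Buyers pay $81.7; suppliers receive $58.2; quantity = 154.2.

Inverting to Q(P) form: Qd = 481 − 4P; Qs = P + 96.
Without the tax, 481 − 4P = P + 96 gives 5P = 385, so P* = $77 and Q* = 173.
With the tax collected from buyers, demand (in seller-price terms) shifts: Qd = 481 − 4(P + 23.5).
Solving gives Q = 154.2 with buyers paying $81.7 and suppliers receiving $58.2 (the $23.5 wedge).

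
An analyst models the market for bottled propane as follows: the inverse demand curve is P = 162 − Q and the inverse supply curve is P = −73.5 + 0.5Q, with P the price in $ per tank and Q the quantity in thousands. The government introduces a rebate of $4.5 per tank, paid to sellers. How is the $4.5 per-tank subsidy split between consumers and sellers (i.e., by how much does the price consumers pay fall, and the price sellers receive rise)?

Consumers gain $3 per tank; sellers gain $1.5 per tank.

Rewrite in direct form: Qd = 162 − P and Qs = 2P + 147.
Without the subsidy, 162 − P = 2P + 147 gives 3P = 15, so P* = $5 and Q* = 157.
With a per-unit subsidy paid to sellers, each receives P + 4.5 per unit sold, so supply becomes Qs = 2(P + 4.5) + 147.
New equilibrium: consumers pay $2, sellers receive $6.5, Q = 160. (Wedge: Pb − Ps = −4.5.)
Gain to consumers: $3; to sellers: $1.5. (They sum to $4.5.)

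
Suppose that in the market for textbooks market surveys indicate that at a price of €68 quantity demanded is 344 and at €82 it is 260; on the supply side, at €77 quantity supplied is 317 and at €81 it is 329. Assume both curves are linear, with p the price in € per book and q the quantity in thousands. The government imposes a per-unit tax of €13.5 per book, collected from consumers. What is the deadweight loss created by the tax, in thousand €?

Demand slope: (260 − 344)/(82 − 68) = -6, so qd = 752 − 6p.
Supply slope: (329 − 317)/(81 − 77) = 3, so qs = 3p + 86.
Before the tax: set 752 − 6p = 3p + 86 → p* = €74, q* = 308.
With the tax collected from consumers, demand (in seller-price terms) shifts: qd = 752 − 6(p + 13.5).
Solving gives q = 281 with consumers paying €78.5 and producers receiving €65 (the €13.5 wedge).
Quantity falls by |ΔQ| = |308 − 281| = 27.
DWL = ½ · t · |ΔQ| = ½ · 13.5 · 27 = €182.25.

Deadweight loss = €182.25 thousand.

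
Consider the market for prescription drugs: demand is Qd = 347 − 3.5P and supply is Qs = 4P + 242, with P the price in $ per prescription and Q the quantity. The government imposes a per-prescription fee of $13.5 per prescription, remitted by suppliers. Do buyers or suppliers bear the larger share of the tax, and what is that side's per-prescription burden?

Buyers bear the larger share: $7.2 per prescription.

Before the tax: set 347 − 3.5P = 4P + 242 → P* = $14, Q* = 298.
With the tax collected from suppliers, supply shifts: Qs = 4(P − 13.5) + 242.
New equilibrium: buyers pay $21.2, suppliers receive $7.7, Q = 272.8. (Wedge: Pb − Ps = 13.5.)
Per-prescription burden: buyers $7.2, suppliers $6.3.
Buyers take the larger share because demand is less price-elastic here (demand slope 3.5 vs supply slope 4).
The less price-elastic side of the market bears the larger share of a per-unit tax.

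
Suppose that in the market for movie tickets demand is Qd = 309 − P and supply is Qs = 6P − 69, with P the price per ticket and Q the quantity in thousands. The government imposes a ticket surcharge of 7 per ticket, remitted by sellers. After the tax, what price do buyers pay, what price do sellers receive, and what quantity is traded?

Buyers pay 60; sellers receive 53; quantity = 249.

Before the tax: set 309 − P = 6P − 69 → P* = 54, Q* = 255.
With the tax collected from sellers, supply shifts: Qs = 6(P − 7) − 69.
Solving gives Q = 249 with buyers paying 60 and sellers receiving 53 (the 7 wedge).
The less price-elastic side of the market bears the larger share of a per-unit tax.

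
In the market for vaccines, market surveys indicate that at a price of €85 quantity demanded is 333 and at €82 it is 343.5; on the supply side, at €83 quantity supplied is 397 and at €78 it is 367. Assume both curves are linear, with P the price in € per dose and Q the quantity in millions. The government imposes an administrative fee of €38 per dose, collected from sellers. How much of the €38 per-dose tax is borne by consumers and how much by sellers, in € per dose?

Consumers bear €24 per dose; sellers bear €14 per dose.

Demand slope: (343.5 − 333)/(82 − 85) = -3.5, so Qd = 630.5 − 3.5P.
Supply slope: (367 − 397)/(78 − 83) = 6, so Qs = 6P − 101.
Without the tax, 630.5 − 3.5P = 6P − 101 gives 9.5P = 731.5, so P* = €77 and Q* = 361.
With the tax collected from sellers, supply shifts: Qs = 6(P − 38) − 101.
Solving gives Q = 277 with consumers paying €101 and sellers receiving €63 (the €38 wedge).
Burden on consumers: €24; on sellers: €14. (They sum to €38.)
The less price-elastic side of the market bears the larger share of a per-unit tax.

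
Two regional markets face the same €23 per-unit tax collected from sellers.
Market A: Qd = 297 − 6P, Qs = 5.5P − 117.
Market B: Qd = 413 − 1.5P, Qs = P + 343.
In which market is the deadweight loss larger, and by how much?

Market A: pre-tax P* = €36, Q* = 81; post-tax Q = 15; deadweight loss = €759.
Market B: pre-tax P* = €28, Q* = 371; post-tax Q = 357.2; deadweight loss = €158.7.
Difference: €759 vs €158.7 → market A is larger by €600.3.

Market A, by €600.3.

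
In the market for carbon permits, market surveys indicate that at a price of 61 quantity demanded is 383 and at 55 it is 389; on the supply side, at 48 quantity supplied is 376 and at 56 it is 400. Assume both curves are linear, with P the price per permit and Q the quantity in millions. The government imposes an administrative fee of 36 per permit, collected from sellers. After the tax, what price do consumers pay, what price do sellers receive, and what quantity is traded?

Demand slope: (389 − 383)/(55 − 61) = -1, so Qd = 444 − P.
Supply slope: (400 − 376)/(56 − 48) = 3, so Qs = 3P + 232.
Before the tax: set 444 − P = 3P + 232 → P* = 53, Q* = 391.
With the tax collected from sellers, supply shifts: Qs = 3(P − 36) + 232.
New equilibrium: consumers pay 80, sellers receive 44, Q = 364. (Wedge: Pb − Ps = 36.)
The less price-elastic side of the market bears the larger share of a per-unit tax.

Consumers pay 80; sellers receive 44; quantity = 364.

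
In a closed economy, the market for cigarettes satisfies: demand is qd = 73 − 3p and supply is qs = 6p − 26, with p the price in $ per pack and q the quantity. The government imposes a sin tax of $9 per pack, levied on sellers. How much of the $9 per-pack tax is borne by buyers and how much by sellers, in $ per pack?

Buyers bear $6 per pack; sellers bear $3 per pack.

Without the tax, 73 − 3p = 6p − 26 gives 9p = 99, so p* = $11 and q* = 40.
With the tax collected from sellers, supply shifts: qs = 6(p − 9) − 26.
New equilibrium: buyers pay $17, sellers receive $8, q = 22. (Wedge: pb − ps = 9.)
Burden on buyers: $6; on sellers: $3. (They sum to $9.)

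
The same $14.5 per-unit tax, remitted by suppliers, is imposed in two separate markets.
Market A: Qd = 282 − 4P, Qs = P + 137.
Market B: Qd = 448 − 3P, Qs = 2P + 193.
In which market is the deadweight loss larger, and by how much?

Market A: pre-tax P* = $29, Q* = 166; post-tax Q = 154.4; deadweight loss = $84.1.
Market B: pre-tax P* = $51, Q* = 295; post-tax Q = 277.6; deadweight loss = $126.15.
Difference: $84.1 vs $126.15 → market B is larger by $42.05.

Market B, by $42.05.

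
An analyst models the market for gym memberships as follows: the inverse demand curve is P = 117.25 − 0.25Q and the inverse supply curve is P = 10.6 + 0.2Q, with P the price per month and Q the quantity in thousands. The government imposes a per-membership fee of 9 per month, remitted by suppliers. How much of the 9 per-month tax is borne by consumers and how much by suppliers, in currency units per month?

Consumers bear 5 per month; suppliers bear 4 per month.

Inverting to Q(P) form: Qd = 469 − 4P; Qs = 5P − 53.
Before the tax: set 469 − 4P = 5P − 53 → P* = 58, Q* = 237.
With the tax collected from suppliers, supply shifts: Qs = 5(P − 9) − 53.
New equilibrium: consumers pay 63, suppliers receive 54, Q = 217. (Wedge: Pb − Ps = 9.)
Burden on consumers: 5; on suppliers: 4. (They sum to 9.)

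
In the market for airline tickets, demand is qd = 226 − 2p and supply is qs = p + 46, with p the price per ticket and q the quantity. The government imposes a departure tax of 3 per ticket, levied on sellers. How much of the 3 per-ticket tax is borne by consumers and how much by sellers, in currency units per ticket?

Without the tax, 226 − 2p = p + 46 gives 3p = 180, so p* = 60 and q* = 106.
With the tax collected from sellers, supply shifts: qs = (p − 3) + 46.
New equilibrium: consumers pay 61, sellers receive 58, q = 104. (Wedge: pb − ps = 3.)
Burden on consumers: 1; on sellers: 2. (They sum to 3.)

Consumers bear 1 per ticket; sellers bear 2 per ticket.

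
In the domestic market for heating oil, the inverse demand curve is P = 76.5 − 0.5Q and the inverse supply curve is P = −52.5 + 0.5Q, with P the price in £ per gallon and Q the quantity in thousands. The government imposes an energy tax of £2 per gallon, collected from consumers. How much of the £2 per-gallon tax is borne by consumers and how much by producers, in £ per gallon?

Rewrite in direct form: Qd = 153 − 2P and Qs = 2P + 105.
Before the tax: set 153 − 2P = 2P + 105 → P* = £12, Q* = 129.
With the tax collected from consumers, demand (in seller-price terms) shifts: Qd = 153 − 2(P + 2).
New equilibrium: consumers pay £13, producers receive £11, Q = 127. (Wedge: Pb − Ps = 2.)
Burden on consumers: £1; on producers: £1. (They sum to £2.)
The less price-elastic side of the market bears the larger share of a per-unit tax.

Consumers bear £1 per gallon; producers bear £1 per gallon.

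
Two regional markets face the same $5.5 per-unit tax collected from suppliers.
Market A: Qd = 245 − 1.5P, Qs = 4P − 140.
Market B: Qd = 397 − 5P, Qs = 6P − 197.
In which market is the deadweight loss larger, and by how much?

Market A: pre-tax P* = $70, Q* = 140; post-tax Q = 134; deadweight loss = $16.5.
Market B: pre-tax P* = $54, Q* = 127; post-tax Q = 112; deadweight loss = $41.25.
Difference: $16.5 vs $41.25 → market B is larger by $24.75.

Market B, by $24.75.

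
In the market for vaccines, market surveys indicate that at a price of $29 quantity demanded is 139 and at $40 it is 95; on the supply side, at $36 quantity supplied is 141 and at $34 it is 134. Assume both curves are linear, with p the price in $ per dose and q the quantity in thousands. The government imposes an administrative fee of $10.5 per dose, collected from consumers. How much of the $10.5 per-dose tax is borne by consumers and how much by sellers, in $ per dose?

Demand slope: (95 − 139)/(40 − 29) = -4, so qd = 255 − 4p.
Supply slope: (134 − 141)/(34 − 36) = 3.5, so qs = 3.5p + 15.
Before the tax: set 255 − 4p = 3.5p + 15 → p* = $32, q* = 127.
With the tax collected from consumers, demand (in seller-price terms) shifts: qd = 255 − 4(p + 10.5).
New equilibrium: consumers pay $36.9, sellers receive $26.4, q = 107.4. (Wedge: pb − ps = 10.5.)
Burden on consumers: $4.9; on sellers: $5.6. (They sum to $10.5.)

Consumers bear $4.9 per dose; sellers bear $5.6 per dose.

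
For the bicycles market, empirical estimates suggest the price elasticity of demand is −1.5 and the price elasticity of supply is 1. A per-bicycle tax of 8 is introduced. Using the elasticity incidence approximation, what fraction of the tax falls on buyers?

Buyers' share ≈ 0.4.

Incidence ratio: buyers' share ≈ εs / (εs + |εd|) = 1 / (1 + 1.5) = 0.4.
Supply is the less elastic side, so buyers bear the smaller share.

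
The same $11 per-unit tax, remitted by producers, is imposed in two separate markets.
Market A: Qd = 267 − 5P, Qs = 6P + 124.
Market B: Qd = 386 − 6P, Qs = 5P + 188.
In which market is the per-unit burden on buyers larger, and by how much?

Market A, by $1.

Market A: pre-tax P* = $13, Q* = 202; post-tax Q = 172; per-unit burden on buyers = $6.
Market B: pre-tax P* = $18, Q* = 278; post-tax Q = 248; per-unit burden on buyers = $5.
Difference: $6 vs $5 → market A is larger by $1.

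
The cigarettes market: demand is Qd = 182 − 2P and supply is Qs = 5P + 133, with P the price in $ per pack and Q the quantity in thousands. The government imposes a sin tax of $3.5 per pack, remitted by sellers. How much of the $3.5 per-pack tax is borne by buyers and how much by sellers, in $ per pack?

Without the tax, 182 − 2P = 5P + 133 gives 7P = 49, so P* = $7 and Q* = 168.
With the tax collected from sellers, supply shifts: Qs = 5(P − 3.5) + 133.
New equilibrium: buyers pay $9.5, sellers receive $6, Q = 163. (Wedge: Pb − Ps = 3.5.)
Burden on buyers: $2.5; on sellers: $1. (They sum to $3.5.)

Buyers bear $2.5 per pack; sellers bear $1 per pack.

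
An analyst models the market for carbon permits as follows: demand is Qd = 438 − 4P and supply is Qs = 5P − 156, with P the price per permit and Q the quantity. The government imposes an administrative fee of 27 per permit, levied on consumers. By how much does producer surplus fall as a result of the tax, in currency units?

Without the tax, 438 − 4P = 5P − 156 gives 9P = 594, so P* = 66 and Q* = 174.
With the tax collected from consumers, demand (in seller-price terms) shifts: Qd = 438 − 4(P + 27).
New equilibrium: consumers pay 81, suppliers receive 54, Q = 114. (Wedge: Pb − Ps = 27.)
ΔPS is the trapezoid between Q = 114 and Q = 174 of height 12: ½ · (174 + 114) · 12 = 1728.

Producer surplus falls by 1728.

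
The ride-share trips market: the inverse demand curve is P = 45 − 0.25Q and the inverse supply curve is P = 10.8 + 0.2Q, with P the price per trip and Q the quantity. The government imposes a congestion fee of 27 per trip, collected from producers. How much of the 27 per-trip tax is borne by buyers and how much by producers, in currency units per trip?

Buyers bear 15 per trip; producers bear 12 per trip.

Rewrite in direct form: Qd = 180 − 4P and Qs = 5P − 54.
Without the tax, 180 − 4P = 5P − 54 gives 9P = 234, so P* = 26 and Q* = 76.
With the tax collected from producers, supply shifts: Qs = 5(P − 27) − 54.
Solving gives Q = 16 with buyers paying 41 and producers receiving 14 (the 27 wedge).
Burden on buyers: 15; on producers: 12. (They sum to 27.)
The less price-elastic side of the market bears the larger share of a per-unit tax.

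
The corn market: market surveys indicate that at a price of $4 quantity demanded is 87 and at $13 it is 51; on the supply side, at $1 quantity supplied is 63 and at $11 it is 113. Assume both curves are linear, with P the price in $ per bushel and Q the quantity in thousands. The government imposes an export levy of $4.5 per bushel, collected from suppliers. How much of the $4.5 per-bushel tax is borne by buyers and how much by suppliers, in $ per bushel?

Buyers bear $2.5 per bushel; suppliers bear $2 per bushel.

Demand slope: (51 − 87)/(13 − 4) = -4, so Qd = 103 − 4P.
Supply slope: (113 − 63)/(11 − 1) = 5, so Qs = 5P + 58.
Before the tax: set 103 − 4P = 5P + 58 → P* = $5, Q* = 83.
With the tax collected from suppliers, supply shifts: Qs = 5(P − 4.5) + 58.
New equilibrium: buyers pay $7.5, suppliers receive $3, Q = 73. (Wedge: Pb − Ps = 4.5.)
Burden on buyers: $2.5; on suppliers: $2. (They sum to $4.5.)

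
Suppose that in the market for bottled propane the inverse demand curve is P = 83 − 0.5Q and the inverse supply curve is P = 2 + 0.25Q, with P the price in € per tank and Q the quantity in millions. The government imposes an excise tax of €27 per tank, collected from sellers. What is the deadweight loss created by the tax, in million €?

Rewrite in direct form: Qd = 166 − 2P and Qs = 4P − 8.
Without the tax, 166 − 2P = 4P − 8 gives 6P = 174, so P* = €29 and Q* = 108.
With the tax collected from sellers, supply shifts: Qs = 4(P − 27) − 8.
New equilibrium: buyers pay €47, sellers receive €20, Q = 72. (Wedge: Pb − Ps = 27.)
Quantity falls by |ΔQ| = |108 − 72| = 36.
DWL = ½ · t · |ΔQ| = ½ · 27 · 36 = €486.

Deadweight loss = €486 million.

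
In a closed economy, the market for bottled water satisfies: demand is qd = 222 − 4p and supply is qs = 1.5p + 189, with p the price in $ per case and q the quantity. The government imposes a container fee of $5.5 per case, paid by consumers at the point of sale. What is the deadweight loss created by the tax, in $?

Before the tax: set 222 − 4p = 1.5p + 189 → p* = $6, q* = 198.
With the tax collected from consumers, demand (in seller-price terms) shifts: qd = 222 − 4(p + 5.5).
Solving gives q = 192 with consumers paying $7.5 and producers receiving $2 (the $5.5 wedge).
Quantity falls by |ΔQ| = |198 − 192| = 6.
DWL = ½ · t · |ΔQ| = ½ · 5.5 · 6 = $16.5.

Deadweight loss = $16.5.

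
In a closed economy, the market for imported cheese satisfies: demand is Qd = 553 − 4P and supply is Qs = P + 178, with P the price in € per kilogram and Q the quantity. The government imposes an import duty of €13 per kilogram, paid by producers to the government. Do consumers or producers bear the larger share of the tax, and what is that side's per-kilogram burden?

Producers bear the larger share: €10.4 per kilogram.

Without the tax, 553 − 4P = P + 178 gives 5P = 375, so P* = €75 and Q* = 253.
With the tax collected from producers, supply shifts: Qs = (P − 13) + 178.
Solving gives Q = 242.6 with consumers paying €77.6 and producers receiving €64.6 (the €13 wedge).
Per-kilogram burden: consumers €2.6, producers €10.4.
Producers take the larger share because supply is less price-elastic here (demand slope 4 vs supply slope 1).
The less price-elastic side of the market bears the larger share of a per-unit tax.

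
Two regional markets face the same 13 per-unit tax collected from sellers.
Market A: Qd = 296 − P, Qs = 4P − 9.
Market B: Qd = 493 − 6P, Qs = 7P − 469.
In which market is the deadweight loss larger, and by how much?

Market B, by 205.4.

Market A: pre-tax P* = 61, Q* = 235; post-tax Q = 224.6; deadweight loss = 67.6.
Market B: pre-tax P* = 74, Q* = 49; post-tax Q = 7; deadweight loss = 273.
Difference: 67.6 vs 273 → market B is larger by 205.4.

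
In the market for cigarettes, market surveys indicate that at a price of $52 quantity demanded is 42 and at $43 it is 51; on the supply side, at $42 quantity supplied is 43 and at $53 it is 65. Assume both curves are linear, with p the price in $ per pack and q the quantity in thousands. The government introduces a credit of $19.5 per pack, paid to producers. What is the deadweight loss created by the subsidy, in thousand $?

Deadweight loss = $126.75 thousand.

Demand slope: (51 − 42)/(43 − 52) = -1, so qd = 94 − p.
Supply slope: (65 − 43)/(53 − 42) = 2, so qs = 2p − 41.
Before the subsidy: set 94 − p = 2p − 41 → p* = $45, q* = 49.
With a per-unit subsidy paid to producers, each receives p + 19.5 per unit sold, so supply becomes qs = 2(p + 19.5) − 41.
Solving gives q = 62 with buyers paying $32 and producers receiving $51.5 (the $19.5 wedge).
Quantity rises by |ΔQ| = |49 − 62| = 13.
DWL = ½ · t · |ΔQ| = ½ · 19.5 · 13 = $126.75.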